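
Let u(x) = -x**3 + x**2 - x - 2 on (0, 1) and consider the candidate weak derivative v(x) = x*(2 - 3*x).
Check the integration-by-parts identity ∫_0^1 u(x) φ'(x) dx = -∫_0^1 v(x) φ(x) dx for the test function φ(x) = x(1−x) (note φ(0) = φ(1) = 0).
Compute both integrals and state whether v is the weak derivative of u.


LHS = 3/20, RHS = -1/60. No, v is not the weak derivative of u.

u(x) = -x**3 + x**2 - x - 2, classical derivative u'(x) = -3*x**2 + 2*x - 1.
φ(x) = x(1−x), so φ'(x) = 1 - 2*x.
Note φ(0) = φ(1) = 0, so the boundary term u·φ vanishes.
LHS = ∫_0^1 u(x) φ'(x) dx = ∫_0^1 (2*x^4 - 3*x^3 + 3*x^2 + 3*x - 2) dx. Term by term:
  ∫_0^1 2*x^4 dx = 2/5;  ∫_0^1 -3*x^3 dx = -3/4;  ∫_0^1 3*x^2 dx = 1;
  ∫_0^1 3*x dx = 3/2;  ∫_0^1 -2 dx = -2.
Sum: 2/5 − 3/4 + 1 + 3/2 − 2 = 3/20.
So LHS = 3/20.
∫_0^1 v(x) φ(x) dx = ∫_0^1 (3*x^4 - 5*x^3 + 2*x^2) dx. Term by term:
  ∫_0^1 3*x^4 dx = 3/5;  ∫_0^1 -5*x^3 dx = -5/4;  ∫_0^1 2*x^2 dx = 2/3.
Sum: 3/5 − 5/4 + 2/3 = 1/60.
So RHS = -∫_0^1 v(x) φ(x) dx = -1/60.
LHS − RHS = 1/6 ≠ 0, so the identity fails.
(For a valid weak derivative the identity must hold for EVERY test function, in particular this one. The failure shows v is NOT the weak derivative of u.)
Correct weak derivative would be u'(x) = -3*x**2 + 2*x - 1.


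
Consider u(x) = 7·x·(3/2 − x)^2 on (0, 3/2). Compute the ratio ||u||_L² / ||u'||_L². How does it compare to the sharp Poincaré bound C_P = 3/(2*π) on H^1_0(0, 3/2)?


||u||_L² / ||u'||_L² = 3*sqrt(14)/28 < C_P = 3/(2*π).

u(x) = 7·x·(3/2 − x)^2, so u'(x) = 21*x^2 - 42*x + 63/4.
u(x) = 7·x·(3/2 − x)^2 vanishes at x = 0 and x = 3/2, so u ∈ H^1_0(0, 3/2). Differentiate via the product rule and integrate the resulting polynomials term by term.
  ∫_0^3/2 u² dx = ∫_0^3/2 (49*x^6 - 294*x^5 + 1323*x^4/2 - 1323*x^3/2 + 3969*x^2/16) dx. Term by term:
    ∫_0^3/2 49*x^6 dx = 15309/128;  ∫_0^3/2 -294*x^5 dx = -35721/64;  ∫_0^3/2 1323*x^4/2 dx = 321489/320;
    ∫_0^3/2 -1323*x^3/2 dx = -107163/128;  ∫_0^3/2 3969*x^2/16 dx = 35721/128.
  Sum: 15309/128 − 35721/64 + 321489/320 − 107163/128 + 35721/128 = 5103/640.
  ∫_0^3/2 (u')² dx = ∫_0^3/2 (441*x^4 - 1764*x^3 + 4851*x^2/2 - 1323*x + 3969/16) dx. Term by term:
    ∫_0^3/2 441*x^4 dx = 107163/160;  ∫_0^3/2 -1764*x^3 dx = -35721/16;  ∫_0^3/2 4851*x^2/2 dx = 43659/16;
    ∫_0^3/2 -1323*x dx = -11907/8;  ∫_0^3/2 3969/16 dx = 11907/32.
  Sum: 107163/160 − 35721/16 + 43659/16 − 11907/8 + 11907/32 = 3969/80.
∫_0^3/2 u² dx = 5103/640, so ||u||_L² = 27*sqrt(70)/80.
∫_0^3/2 (u')² dx = 3969/80, so ||u'||_L² = 63*sqrt(5)/20.
Ratio ||u||_L² / ||u'||_L² = 3*sqrt(14)/28.
Sharp Poincaré constant on H^1_0(0, 3/2) is C_P = L/π = 3/(2*π), achieved by sin(2*π/3·x).
A polynomial bump cannot attain the sharp Poincaré constant (only the first sine eigenfunction does), so the ratio is strictly less than C_P, consistent with ||u||_L² ≤ C_P ||u'||_L².


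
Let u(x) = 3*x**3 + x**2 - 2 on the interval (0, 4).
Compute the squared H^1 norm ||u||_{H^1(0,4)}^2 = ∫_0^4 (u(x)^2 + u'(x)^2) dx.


||u||_{H^1}^2 = 1522736/35

The H^1 norm (squared) on an interval (0, L) is
  ||u||_{H^1}^2 = ∫_0^L u(x)^2 dx + ∫_0^L u'(x)^2 dx.
Compute u'(x) = 9*x**2 + 2*x.
Then u(x)^2 = 9*x**6 + 6*x**5 + x**4 - 12*x**3 - 4*x**2 + 4 and u'(x)^2 = 81*x**4 + 36*x**3 + 4*x**2.
Integrate each monomial from 0 to 4 using ∫_0^4 c·x^n dx = c·4^(n+1)/(n+1):
  ∫_0^4 u(x)^2 dx = ∫_0^4 (9*x^6 + 6*x^5 + x^4 - 12*x^3 - 4*x^2 + 4) dx. Term by term:
    ∫_0^4 9*x^6 dx = 147456/7;  ∫_0^4 6*x^5 dx = 4096;  ∫_0^4 x^4 dx = 1024/5;
    ∫_0^4 -12*x^3 dx = -768;  ∫_0^4 -4*x^2 dx = -256/3;  ∫_0^4 4 dx = 16.
  Sum: 147456/7 + 4096 + 1024/5 − 768 − 256/3 + 16 = 2575504/105.
  ∫_0^4 u'(x)^2 dx = ∫_0^4 (81*x^4 + 36*x^3 + 4*x^2) dx. Term by term:
    ∫_0^4 81*x^4 dx = 82944/5;  ∫_0^4 36*x^3 dx = 2304;  ∫_0^4 4*x^2 dx = 256/3.
  Sum: 82944/5 + 2304 + 256/3 = 284672/15.
Adding: ||u||_{H^1}^2 = 2575504/105 + 284672/15 = 1522736/35.


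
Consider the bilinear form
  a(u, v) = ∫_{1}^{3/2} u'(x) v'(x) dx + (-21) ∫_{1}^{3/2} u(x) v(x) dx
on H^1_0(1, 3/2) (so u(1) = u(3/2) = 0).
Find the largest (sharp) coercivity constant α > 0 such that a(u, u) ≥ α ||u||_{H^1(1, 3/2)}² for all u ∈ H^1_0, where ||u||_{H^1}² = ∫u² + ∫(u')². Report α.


α = (-21 + 4*π^2)/(1 + 4*π^2)

Coercivity of a(·,·) on H^1_0(1, 3/2) means a(u, u) ≥ α ||u||_{H^1}² for every u ∈ H^1_0.
The interval has length L = 1/2, and Poincaré/coercivity depend only on L. Here a(u, u) = ∫(u')² + (-21)·∫u².
Here c = -21 < 0 with |c| < (π/L)² = 4*π^2, so coercivity still holds. The condition a(u,u) ≥ α||u||_{H^1}² reads (1−α)∫(u')² ≥ (α−c)∫u². Any admissible α is ≤ 1 (rapidly oscillating u have ∫u²/∫(u')² → 0), and α = 1 would force 0 ≥ (1−c)∫u², impossible since c < 1; so 1−α > 0. By the sharp Poincaré inequality on H^1_0 of an interval of length L, ∫(u')² ≥ (π/L)²∫u² with equality for the first sine mode sin(π(x−x₀)/L) (x₀ the left endpoint), so the inequality holds for all u iff (1−α)(π/L)² ≥ α − c, i.e. α ≤ ((π/L)² + c)/((π/L)² + 1) = (1 + c(L/π)²)/(1 + (L/π)²). (Direct route, valid since c ≤ 0: Poincaré gives c∫u² ≥ c(L/π)²∫(u')², so a(u,u) ≥ (1 + c(L/π)²)∫(u')², while ||u||_{H^1}² ≤ (1 + (L/π)²)∫(u')²; dividing yields the same α.) With (π/L)² = 4*π^2 and c = -21, the largest admissible constant is α = ((π/L)² + c)/((π/L)² + 1).
Simplifying, α = (-21 + 4*π^2)/(1 + 4*π^2).


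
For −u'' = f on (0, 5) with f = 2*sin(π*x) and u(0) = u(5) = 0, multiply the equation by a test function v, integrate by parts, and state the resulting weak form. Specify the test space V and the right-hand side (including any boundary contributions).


V = H^1_0(0, 5) (so v(0) = v(5) = 0); weak form: ∫_0^5 u'v' dx = ∫_0^5 (2*sin(π*x)) v dx for all v ∈ V.

Multiply both sides by a test function v and integrate from 0 to 5:
  ∫_0^5 −u''(x) v(x) dx = ∫_0^5 f(x) v(x) dx.
Integrate the LHS by parts once:
  ∫_0^5 −u'' v dx = −[u'(x) v(x)]_0^5 + ∫_0^5 u'(x) v'(x) dx.
Thus ∫_0^5 u'(x) v'(x) dx = ∫_0^5 f(x) v(x) dx + [u'(x) v(x)]_0^5.
Choose V so that boundary terms are either known or forced to vanish.
u is Dirichlet: u(0) = u(5) = 0. Let V = H^1_0(0, 5); then v(0) = v(5) = 0, and [u' v]_0^5 = 0.
Weak formulation: find u (satisfying any essential BC) such that ∫_0^5 u'(x) v'(x) dx = ∫_0^5 f v dx for all v ∈ V.
Substituting f(x) = 2*sin(π*x), the right-hand side is ∫_0^5 (2*sin(π*x)) v dx.


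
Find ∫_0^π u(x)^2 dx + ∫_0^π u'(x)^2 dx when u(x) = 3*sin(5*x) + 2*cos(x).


||u||_{H^1(0,π)}^2 = 121*π

u'(x) = -2*sin(x) + 15*cos(5*x).
Expand u² and (u')² and integrate term by term on (0, π), using: for integers n ≥ 1, ∫_0^π sin²(nx) dx = ∫_0^π cos²(nx) dx = π/2; for n ≠ n', ∫_0^π sin(nx)sin(n'x) dx = ∫_0^π cos(nx)cos(n'x) dx = 0; and by product-to-sum, ∫_0^π sin(nx)cos(n'x) dx = ½∫_0^π [sin((n+n')x) + sin((n−n')x)] dx, which is 0 when n+n' is even and 2n/(n²−n'²) when n+n' is odd (it need not vanish on (0, π)).
  u² squared terms: (2)²·∫cos(x)² dx = 4·π/2 = 2*π;  (3)²·∫sin(5x)² dx = 9·π/2 = 9*π/2.
  u² cross terms: 2·(2)·(3)·∫cos(x)·sin(5x) dx = 12·(0) = 0.
  So ∫_0^π u² dx = 2*π + 9*π/2 + 0 = 13*π/2.
  (u')² squared terms: (-2)²·∫sin(x)² dx = 4·π/2 = 2*π;  (15)²·∫cos(5x)² dx = 225·π/2 = 225*π/2.
  (u')² cross terms: 2·(-2)·(15)·∫sin(x)·cos(5x) dx = -60·(0) = 0.
  So ∫_0^π (u')² dx = 2*π + 225*π/2 + 0 = 229*π/2.
||u||_{H^1}^2 = (13*π/2) + (229*π/2) = 121*π.


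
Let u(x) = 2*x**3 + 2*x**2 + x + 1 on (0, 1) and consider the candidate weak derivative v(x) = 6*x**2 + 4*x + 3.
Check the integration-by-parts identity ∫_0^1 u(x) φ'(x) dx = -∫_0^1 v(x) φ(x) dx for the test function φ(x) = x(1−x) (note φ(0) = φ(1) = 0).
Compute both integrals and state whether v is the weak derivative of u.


LHS = -4/5, RHS = -17/15. No, v is not the weak derivative of u.

u(x) = 2*x**3 + 2*x**2 + x + 1, classical derivative u'(x) = 6*x**2 + 4*x + 1.
φ(x) = x(1−x), so φ'(x) = 1 - 2*x.
Note φ(0) = φ(1) = 0, so the boundary term u·φ vanishes.
LHS = ∫_0^1 u(x) φ'(x) dx = ∫_0^1 (-4*x^4 - 2*x^3 - x + 1) dx. Term by term:
  ∫_0^1 -4*x^4 dx = -4/5;  ∫_0^1 -2*x^3 dx = -1/2;  ∫_0^1 -x dx = -1/2;
  ∫_0^1 1 dx = 1.
Sum: -4/5 − 1/2 − 1/2 + 1 = -4/5.
So LHS = -4/5.
∫_0^1 v(x) φ(x) dx = ∫_0^1 (-6*x^4 + 2*x^3 + x^2 + 3*x) dx. Term by term:
  ∫_0^1 -6*x^4 dx = -6/5;  ∫_0^1 2*x^3 dx = 1/2;  ∫_0^1 x^2 dx = 1/3;
  ∫_0^1 3*x dx = 3/2.
Sum: -6/5 + 1/2 + 1/3 + 3/2 = 17/15.
So RHS = -∫_0^1 v(x) φ(x) dx = -17/15.
LHS − RHS = 1/3 ≠ 0, so the identity fails.
(For a valid weak derivative the identity must hold for EVERY test function, in particular this one. The failure shows v is NOT the weak derivative of u.)
Correct weak derivative would be u'(x) = 6*x**2 + 4*x + 1.


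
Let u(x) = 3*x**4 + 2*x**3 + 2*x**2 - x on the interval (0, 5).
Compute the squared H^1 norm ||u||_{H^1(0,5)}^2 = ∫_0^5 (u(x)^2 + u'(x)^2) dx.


||u||_{H^1}^2 = 201210385/42

The H^1 norm (squared) on an interval (0, L) is
  ||u||_{H^1}^2 = ∫_0^L u(x)^2 dx + ∫_0^L u'(x)^2 dx.
Compute u'(x) = 12*x**3 + 6*x**2 + 4*x - 1.
Then u(x)^2 = 9*x**8 + 12*x**7 + 16*x**6 + 2*x**5 - 4*x**3 + x**2 and u'(x)^2 = 144*x**6 + 144*x**5 + 132*x**4 + 24*x**3 + 4*x**2 - 8*x + 1.
Integrate each monomial from 0 to 5 using ∫_0^5 c·x^n dx = c·5^(n+1)/(n+1):
  ∫_0^5 u(x)^2 dx = ∫_0^5 (9*x^8 + 12*x^7 + 16*x^6 + 2*x^5 - 4*x^3 + x^2) dx. Term by term:
    ∫_0^5 9*x^8 dx = 1953125;  ∫_0^5 12*x^7 dx = 1171875/2;  ∫_0^5 16*x^6 dx = 1250000/7;
    ∫_0^5 2*x^5 dx = 15625/3;  ∫_0^5 -4*x^3 dx = -625;  ∫_0^5 x^2 dx = 125/3.
  Sum: 1953125 + 1171875/2 + 1250000/7 + 15625/3 − 625 + 125/3 = 38111625/14.
  ∫_0^5 u'(x)^2 dx = ∫_0^5 (144*x^6 + 144*x^5 + 132*x^4 + 24*x^3 + 4*x^2 - 8*x + 1) dx. Term by term:
    ∫_0^5 144*x^6 dx = 11250000/7;  ∫_0^5 144*x^5 dx = 375000;  ∫_0^5 132*x^4 dx = 82500;
    ∫_0^5 24*x^3 dx = 3750;  ∫_0^5 4*x^2 dx = 500/3;  ∫_0^5 -8*x dx = -100;
    ∫_0^5 1 dx = 5.
  Sum: 11250000/7 + 375000 + 82500 + 3750 + 500/3 − 100 + 5 = 43437755/21.
Adding: ||u||_{H^1}^2 = 38111625/14 + 43437755/21 = 201210385/42.


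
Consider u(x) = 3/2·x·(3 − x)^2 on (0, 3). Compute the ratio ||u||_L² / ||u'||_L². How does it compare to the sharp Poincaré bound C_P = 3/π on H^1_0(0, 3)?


||u||_L² / ||u'||_L² = 3*sqrt(14)/14 < C_P = 3/π.

u(x) = 3/2·x·(3 − x)^2, so u'(x) = 9*(x - 3)*(x - 1)/2.
u(x) = 3/2·x·(3 − x)^2 vanishes at x = 0 and x = 3, so u ∈ H^1_0(0, 3). Differentiate via the product rule and integrate the resulting polynomials term by term.
  ∫_0^3 u² dx = ∫_0^3 (9*x^6/4 - 27*x^5 + 243*x^4/2 - 243*x^3 + 729*x^2/4) dx. Term by term:
    ∫_0^3 9*x^6/4 dx = 19683/28;  ∫_0^3 -27*x^5 dx = -6561/2;  ∫_0^3 243*x^4/2 dx = 59049/10;
    ∫_0^3 -243*x^3 dx = -19683/4;  ∫_0^3 729*x^2/4 dx = 6561/4.
  Sum: 19683/28 − 6561/2 + 59049/10 − 19683/4 + 6561/4 = 6561/140.
  ∫_0^3 (u')² dx = ∫_0^3 (81*x^4/4 - 162*x^3 + 891*x^2/2 - 486*x + 729/4) dx. Term by term:
    ∫_0^3 81*x^4/4 dx = 19683/20;  ∫_0^3 -162*x^3 dx = -6561/2;  ∫_0^3 891*x^2/2 dx = 8019/2;
    ∫_0^3 -486*x dx = -2187;  ∫_0^3 729/4 dx = 2187/4.
  Sum: 19683/20 − 6561/2 + 8019/2 − 2187 + 2187/4 = 729/10.
∫_0^3 u² dx = 6561/140, so ||u||_L² = 81*sqrt(35)/70.
∫_0^3 (u')² dx = 729/10, so ||u'||_L² = 27*sqrt(10)/10.
Ratio ||u||_L² / ||u'||_L² = 3*sqrt(14)/14.
Sharp Poincaré constant on H^1_0(0, 3) is C_P = L/π = 3/π, achieved by sin(π/3·x).
A polynomial bump cannot attain the sharp Poincaré constant (only the first sine eigenfunction does), so the ratio is strictly less than C_P, consistent with ||u||_L² ≤ C_P ||u'||_L².


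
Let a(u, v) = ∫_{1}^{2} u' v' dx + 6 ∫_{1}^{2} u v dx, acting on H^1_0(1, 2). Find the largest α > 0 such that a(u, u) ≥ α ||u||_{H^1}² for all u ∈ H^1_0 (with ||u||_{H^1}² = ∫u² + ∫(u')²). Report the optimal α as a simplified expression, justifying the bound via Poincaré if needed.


α = 1

Coercivity of a(·,·) on H^1_0(1, 2) means a(u, u) ≥ α ||u||_{H^1}² for every u ∈ H^1_0.
The interval has length L = 1, and Poincaré/coercivity depend only on L. Here a(u, u) = ∫(u')² + (6)·∫u².
Here c = 6 ≥ 1, so a(u,u) = ∫(u')² + c∫u² ≥ ∫(u')² + ∫u² = ||u||_{H^1}², i.e. α = 1 works. No larger α is possible: a(u,u) ≥ α||u||_{H^1}² means (1−α)∫(u')² ≥ (α−c)∫u², and for the modes u_n = sin(nπ(x−x₀)/L) (x₀ the left endpoint) one has ∫u_n²/∫(u_n')² = (L/(nπ))² → 0, so a(u_n,u_n)/||u_n||_{H^1}² → 1. Hence the optimal constant is α = 1.
Therefore α = 1.


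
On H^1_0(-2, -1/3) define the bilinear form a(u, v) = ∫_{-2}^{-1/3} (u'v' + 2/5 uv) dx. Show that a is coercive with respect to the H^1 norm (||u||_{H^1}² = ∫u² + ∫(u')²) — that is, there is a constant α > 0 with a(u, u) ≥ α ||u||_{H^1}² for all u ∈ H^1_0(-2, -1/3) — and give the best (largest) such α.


α = (10 + 9*π^2)/(25 + 9*π^2)

Coercivity of a(·,·) on H^1_0(-2, -1/3) means a(u, u) ≥ α ||u||_{H^1}² for every u ∈ H^1_0.
The interval has length L = 5/3, and Poincaré/coercivity depend only on L. Here a(u, u) = ∫(u')² + (2/5)·∫u².
Here 0 < c = 2/5 < 1. The condition a(u,u) ≥ α||u||_{H^1}² reads (1−α)∫(u')² ≥ (α−c)∫u². Any admissible α is ≤ 1 (rapidly oscillating u have ∫u²/∫(u')² → 0), and α = 1 would force 0 ≥ (1−c)∫u², impossible since c < 1; so 1−α > 0. By the sharp Poincaré inequality on H^1_0 of an interval of length L, ∫(u')² ≥ (π/L)²∫u² with equality for the first sine mode sin(π(x−x₀)/L) (x₀ the left endpoint), so the inequality holds for all u iff (1−α)(π/L)² ≥ α − c, i.e. α ≤ ((π/L)² + c)/((π/L)² + 1) = (1 + c(L/π)²)/(1 + (L/π)²). With (π/L)² = 9*π^2/25 and c = 2/5, the largest admissible constant is α = ((π/L)² + c)/((π/L)² + 1).
Simplifying, α = (10 + 9*π^2)/(25 + 9*π^2).


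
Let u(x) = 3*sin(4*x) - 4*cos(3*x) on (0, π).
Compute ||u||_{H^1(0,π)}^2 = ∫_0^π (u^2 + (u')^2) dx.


||u||_{H^1(0,π)}^2 = -1920/7 + 313*π/2

u'(x) = 12*sin(3*x) + 12*cos(4*x).
Expand u² and (u')² and integrate term by term on (0, π), using: for integers n ≥ 1, ∫_0^π sin²(nx) dx = ∫_0^π cos²(nx) dx = π/2; for n ≠ n', ∫_0^π sin(nx)sin(n'x) dx = ∫_0^π cos(nx)cos(n'x) dx = 0; and by product-to-sum, ∫_0^π sin(nx)cos(n'x) dx = ½∫_0^π [sin((n+n')x) + sin((n−n')x)] dx, which is 0 when n+n' is even and 2n/(n²−n'²) when n+n' is odd (it need not vanish on (0, π)).
  u² squared terms: (-4)²·∫cos(3x)² dx = 16·π/2 = 8*π;  (3)²·∫sin(4x)² dx = 9·π/2 = 9*π/2.
  u² cross terms: 2·(-4)·(3)·∫cos(3x)·sin(4x) dx = -24·(8/7) = -192/7.
  So ∫_0^π u² dx = 8*π + 9*π/2 − 192/7 = -192/7 + 25*π/2.
  (u')² squared terms: (12)²·∫cos(4x)² dx = 144·π/2 = 72*π;  (12)²·∫sin(3x)² dx = 144·π/2 = 72*π.
  (u')² cross terms: 2·(12)·(12)·∫cos(4x)·sin(3x) dx = 288·(-6/7) = -1728/7.
  So ∫_0^π (u')² dx = 72*π + 72*π − 1728/7 = -1728/7 + 144*π.
||u||_{H^1}^2 = (-192/7 + 25*π/2) + (-1728/7 + 144*π) = -1920/7 + 313*π/2.


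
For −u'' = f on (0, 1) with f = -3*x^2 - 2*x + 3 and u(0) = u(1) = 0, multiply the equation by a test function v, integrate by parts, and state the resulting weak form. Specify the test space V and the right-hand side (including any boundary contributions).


V = H^1_0(0, 1) (so v(0) = v(1) = 0); weak form: ∫_0^1 u'v' dx = ∫_0^1 (-3*x^2 - 2*x + 3) v dx for all v ∈ V.

Multiply both sides by a test function v and integrate from 0 to 1:
  ∫_0^1 −u''(x) v(x) dx = ∫_0^1 f(x) v(x) dx.
Integrate the LHS by parts once:
  ∫_0^1 −u'' v dx = −[u'(x) v(x)]_0^1 + ∫_0^1 u'(x) v'(x) dx.
Thus ∫_0^1 u'(x) v'(x) dx = ∫_0^1 f(x) v(x) dx + [u'(x) v(x)]_0^1.
Choose V so that boundary terms are either known or forced to vanish.
u is Dirichlet: u(0) = u(1) = 0. Let V = H^1_0(0, 1); then v(0) = v(1) = 0, and [u' v]_0^1 = 0.
Weak formulation: find u (satisfying any essential BC) such that ∫_0^1 u'(x) v'(x) dx = ∫_0^1 f v dx for all v ∈ V.
Substituting f(x) = -3*x^2 - 2*x + 3, the right-hand side is ∫_0^1 (-3*x^2 - 2*x + 3) v dx.


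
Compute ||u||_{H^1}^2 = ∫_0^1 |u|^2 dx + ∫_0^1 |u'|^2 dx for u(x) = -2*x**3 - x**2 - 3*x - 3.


||u||_{H^1}^2 = 5101/70

The H^1 norm (squared) on an interval (0, L) is
  ||u||_{H^1}^2 = ∫_0^L u(x)^2 dx + ∫_0^L u'(x)^2 dx.
Compute u'(x) = -6*x**2 - 2*x - 3.
Then u(x)^2 = 4*x**6 + 4*x**5 + 13*x**4 + 18*x**3 + 15*x**2 + 18*x + 9 and u'(x)^2 = 36*x**4 + 24*x**3 + 40*x**2 + 12*x + 9.
Integrate each monomial from 0 to 1 using ∫_0^1 c·x^n dx = c·1^(n+1)/(n+1):
  ∫_0^1 u(x)^2 dx = ∫_0^1 (4*x^6 + 4*x^5 + 13*x^4 + 18*x^3 + 15*x^2 + 18*x + 9) dx. Term by term:
    ∫_0^1 4*x^6 dx = 4/7;  ∫_0^1 4*x^5 dx = 2/3;  ∫_0^1 13*x^4 dx = 13/5;
    ∫_0^1 18*x^3 dx = 9/2;  ∫_0^1 15*x^2 dx = 5;  ∫_0^1 18*x dx = 9;
    ∫_0^1 9 dx = 9.
  Sum: 4/7 + 2/3 + 13/5 + 9/2 + 5 + 9 + 9 = 6581/210.
  ∫_0^1 u'(x)^2 dx = ∫_0^1 (36*x^4 + 24*x^3 + 40*x^2 + 12*x + 9) dx. Term by term:
    ∫_0^1 36*x^4 dx = 36/5;  ∫_0^1 24*x^3 dx = 6;  ∫_0^1 40*x^2 dx = 40/3;
    ∫_0^1 12*x dx = 6;  ∫_0^1 9 dx = 9.
  Sum: 36/5 + 6 + 40/3 + 6 + 9 = 623/15.
Adding: ||u||_{H^1}^2 = 6581/210 + 623/15 = 5101/70.


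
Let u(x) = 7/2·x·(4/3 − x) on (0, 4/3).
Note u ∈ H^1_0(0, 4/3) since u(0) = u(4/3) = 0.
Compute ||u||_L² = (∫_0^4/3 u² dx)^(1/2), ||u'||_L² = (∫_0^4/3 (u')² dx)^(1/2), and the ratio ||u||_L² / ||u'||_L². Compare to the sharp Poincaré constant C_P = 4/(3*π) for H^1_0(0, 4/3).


||u||_L² / ||u'||_L² = 2*sqrt(10)/15 < C_P = 4/(3*π).

u(x) = 7/2·x·(4/3 − x), so u'(x) = 14/3 - 7*x.
u(x) = 7/2·x·(4/3 − x) vanishes at x = 0 and x = 4/3, so u ∈ H^1_0(0, 4/3). Differentiate via the product rule and integrate the resulting polynomials term by term.
  ∫_0^4/3 u² dx = ∫_0^4/3 (49*x^4/4 - 98*x^3/3 + 196*x^2/9) dx. Term by term:
    ∫_0^4/3 49*x^4/4 dx = 12544/1215;  ∫_0^4/3 -98*x^3/3 dx = -6272/243;  ∫_0^4/3 196*x^2/9 dx = 12544/729.
  Sum: 12544/1215 − 6272/243 + 12544/729 = 6272/3645.
  ∫_0^4/3 (u')² dx = ∫_0^4/3 (49*x^2 - 196*x/3 + 196/9) dx. Term by term:
    ∫_0^4/3 49*x^2 dx = 3136/81;  ∫_0^4/3 -196*x/3 dx = -1568/27;  ∫_0^4/3 196/9 dx = 784/27.
  Sum: 3136/81 − 1568/27 + 784/27 = 784/81.
∫_0^4/3 u² dx = 6272/3645, so ||u||_L² = 56*sqrt(10)/135.
∫_0^4/3 (u')² dx = 784/81, so ||u'||_L² = 28/9.
Ratio ||u||_L² / ||u'||_L² = 2*sqrt(10)/15.
Sharp Poincaré constant on H^1_0(0, 4/3) is C_P = L/π = 4/(3*π), achieved by sin(3*π/4·x).
A polynomial bump cannot attain the sharp Poincaré constant (only the first sine eigenfunction does), so the ratio is strictly less than C_P, consistent with ||u||_L² ≤ C_P ||u'||_L².


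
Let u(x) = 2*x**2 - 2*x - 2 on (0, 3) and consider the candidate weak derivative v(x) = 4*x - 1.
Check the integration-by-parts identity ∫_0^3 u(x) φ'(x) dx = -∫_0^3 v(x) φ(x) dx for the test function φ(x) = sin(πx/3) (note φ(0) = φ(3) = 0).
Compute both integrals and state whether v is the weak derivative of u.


LHS = -24/π, RHS = -30/π. No, v is not the weak derivative of u.

u(x) = 2*x**2 - 2*x - 2, classical derivative u'(x) = 4*x - 2.
φ(x) = sin(πx/3), so φ'(x) = π*cos(π*x/3)/3.
Note φ(0) = φ(3) = 0, so the boundary term u·φ vanishes.
LHS = ∫_0^3 u(x) φ'(x) dx = ∫_0^3 (2*π*x^2*cos(π*x/3)/3 - 2*π*x*cos(π*x/3)/3 - 2*π*cos(π*x/3)/3) dx. Term by term:
  ∫_0^3 -2*π*cos(π*x/3)/3 dx = 0;  ∫_0^3 -2*π*x*cos(π*x/3)/3 dx = 12/π;  ∫_0^3 2*π*x^2*cos(π*x/3)/3 dx = -36/π.
Sum: 0 + 12/π − 36/π = -24/π.
So LHS = -24/π.
∫_0^3 v(x) φ(x) dx = ∫_0^3 (4*x*sin(π*x/3) - sin(π*x/3)) dx. Term by term:
  ∫_0^3 -sin(π*x/3) dx = -6/π;  ∫_0^3 4*x*sin(π*x/3) dx = 36/π.
Sum: -6/π + 36/π = 30/π.
So RHS = -∫_0^3 v(x) φ(x) dx = -30/π.
LHS − RHS = 6/π ≠ 0, so the identity fails.
(For a valid weak derivative the identity must hold for EVERY test function, in particular this one. The failure shows v is NOT the weak derivative of u.)
Correct weak derivative would be u'(x) = 4*x - 2.


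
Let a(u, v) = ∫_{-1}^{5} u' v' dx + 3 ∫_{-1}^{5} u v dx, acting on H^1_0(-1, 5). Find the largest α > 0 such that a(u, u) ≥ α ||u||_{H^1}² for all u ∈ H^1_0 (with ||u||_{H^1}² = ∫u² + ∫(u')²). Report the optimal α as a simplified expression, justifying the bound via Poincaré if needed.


α = 1

Coercivity of a(·,·) on H^1_0(-1, 5) means a(u, u) ≥ α ||u||_{H^1}² for every u ∈ H^1_0.
The interval has length L = 6, and Poincaré/coercivity depend only on L. Here a(u, u) = ∫(u')² + (3)·∫u².
Here c = 3 ≥ 1, so a(u,u) = ∫(u')² + c∫u² ≥ ∫(u')² + ∫u² = ||u||_{H^1}², i.e. α = 1 works. No larger α is possible: a(u,u) ≥ α||u||_{H^1}² means (1−α)∫(u')² ≥ (α−c)∫u², and for the modes u_n = sin(nπ(x−x₀)/L) (x₀ the left endpoint) one has ∫u_n²/∫(u_n')² = (L/(nπ))² → 0, so a(u_n,u_n)/||u_n||_{H^1}² → 1. Hence the optimal constant is α = 1.
Therefore α = 1.


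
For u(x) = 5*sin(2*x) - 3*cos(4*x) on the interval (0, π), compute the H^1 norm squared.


||u||_{H^1(0,π)}^2 = 139*π

u'(x) = 12*sin(4*x) + 10*cos(2*x).
Expand u² and (u')² and integrate term by term on (0, π), using: for integers n ≥ 1, ∫_0^π sin²(nx) dx = ∫_0^π cos²(nx) dx = π/2; for n ≠ n', ∫_0^π sin(nx)sin(n'x) dx = ∫_0^π cos(nx)cos(n'x) dx = 0; and by product-to-sum, ∫_0^π sin(nx)cos(n'x) dx = ½∫_0^π [sin((n+n')x) + sin((n−n')x)] dx, which is 0 when n+n' is even and 2n/(n²−n'²) when n+n' is odd (it need not vanish on (0, π)).
  u² squared terms: (-3)²·∫cos(4x)² dx = 9·π/2 = 9*π/2;  (5)²·∫sin(2x)² dx = 25·π/2 = 25*π/2.
  u² cross terms: 2·(-3)·(5)·∫cos(4x)·sin(2x) dx = -30·(0) = 0.
  So ∫_0^π u² dx = 9*π/2 + 25*π/2 + 0 = 17*π.
  (u')² squared terms: (10)²·∫cos(2x)² dx = 100·π/2 = 50*π;  (12)²·∫sin(4x)² dx = 144·π/2 = 72*π.
  (u')² cross terms: 2·(10)·(12)·∫cos(2x)·sin(4x) dx = 240·(0) = 0.
  So ∫_0^π (u')² dx = 50*π + 72*π + 0 = 122*π.
||u||_{H^1}^2 = (17*π) + (122*π) = 139*π.


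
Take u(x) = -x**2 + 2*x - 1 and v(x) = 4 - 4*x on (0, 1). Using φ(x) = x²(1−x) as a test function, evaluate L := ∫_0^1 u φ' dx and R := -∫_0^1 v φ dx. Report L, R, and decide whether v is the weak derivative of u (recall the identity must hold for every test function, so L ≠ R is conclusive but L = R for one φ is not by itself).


LHS = -1/15, RHS = -2/15. No, v is not the weak derivative of u.

u(x) = -x**2 + 2*x - 1, classical derivative u'(x) = 2 - 2*x.
φ(x) = x²(1−x), so φ'(x) = x*(2 - 3*x).
Note φ(0) = φ(1) = 0, so the boundary term u·φ vanishes.
LHS = ∫_0^1 u(x) φ'(x) dx = ∫_0^1 (3*x^4 - 8*x^3 + 7*x^2 - 2*x) dx. Term by term:
  ∫_0^1 3*x^4 dx = 3/5;  ∫_0^1 -8*x^3 dx = -2;  ∫_0^1 7*x^2 dx = 7/3;
  ∫_0^1 -2*x dx = -1.
Sum: 3/5 − 2 + 7/3 − 1 = -1/15.
So LHS = -1/15.
∫_0^1 v(x) φ(x) dx = ∫_0^1 (4*x^4 - 8*x^3 + 4*x^2) dx. Term by term:
  ∫_0^1 4*x^4 dx = 4/5;  ∫_0^1 -8*x^3 dx = -2;  ∫_0^1 4*x^2 dx = 4/3.
Sum: 4/5 − 2 + 4/3 = 2/15.
So RHS = -∫_0^1 v(x) φ(x) dx = -2/15.
LHS − RHS = 1/15 ≠ 0, so the identity fails.
(For a valid weak derivative the identity must hold for EVERY test function, in particular this one. The failure shows v is NOT the weak derivative of u.)
Correct weak derivative would be u'(x) = 2 - 2*x.


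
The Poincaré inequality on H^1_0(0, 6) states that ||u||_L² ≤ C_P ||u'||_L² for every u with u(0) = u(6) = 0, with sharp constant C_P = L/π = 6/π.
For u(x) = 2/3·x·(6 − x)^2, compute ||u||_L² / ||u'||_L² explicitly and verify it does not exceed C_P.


||u||_L² / ||u'||_L² = 3*sqrt(14)/7 < C_P = 6/π.

u(x) = 2/3·x·(6 − x)^2, so u'(x) = 2*(x - 6)*(x - 2).
u(x) = 2/3·x·(6 − x)^2 vanishes at x = 0 and x = 6, so u ∈ H^1_0(0, 6). Differentiate via the product rule and integrate the resulting polynomials term by term.
  ∫_0^6 u² dx = ∫_0^6 (4*x^6/9 - 32*x^5/3 + 96*x^4 - 384*x^3 + 576*x^2) dx. Term by term:
    ∫_0^6 4*x^6/9 dx = 124416/7;  ∫_0^6 -32*x^5/3 dx = -82944;  ∫_0^6 96*x^4 dx = 746496/5;
    ∫_0^6 -384*x^3 dx = -124416;  ∫_0^6 576*x^2 dx = 41472.
  Sum: 124416/7 − 82944 + 746496/5 − 124416 + 41472 = 41472/35.
  ∫_0^6 (u')² dx = ∫_0^6 (4*x^4 - 64*x^3 + 352*x^2 - 768*x + 576) dx. Term by term:
    ∫_0^6 4*x^4 dx = 31104/5;  ∫_0^6 -64*x^3 dx = -20736;  ∫_0^6 352*x^2 dx = 25344;
    ∫_0^6 -768*x dx = -13824;  ∫_0^6 576 dx = 3456.
  Sum: 31104/5 − 20736 + 25344 − 13824 + 3456 = 2304/5.
∫_0^6 u² dx = 41472/35, so ||u||_L² = 144*sqrt(70)/35.
∫_0^6 (u')² dx = 2304/5, so ||u'||_L² = 48*sqrt(5)/5.
Ratio ||u||_L² / ||u'||_L² = 3*sqrt(14)/7.
Sharp Poincaré constant on H^1_0(0, 6) is C_P = L/π = 6/π, achieved by sin(π/6·x).
A polynomial bump cannot attain the sharp Poincaré constant (only the first sine eigenfunction does), so the ratio is strictly less than C_P, consistent with ||u||_L² ≤ C_P ||u'||_L².


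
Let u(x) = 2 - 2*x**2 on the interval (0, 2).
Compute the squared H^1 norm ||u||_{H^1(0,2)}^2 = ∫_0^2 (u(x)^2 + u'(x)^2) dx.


||u||_{H^1}^2 = 824/15

The H^1 norm (squared) on an interval (0, L) is
  ||u||_{H^1}^2 = ∫_0^L u(x)^2 dx + ∫_0^L u'(x)^2 dx.
Compute u'(x) = -4*x.
Then u(x)^2 = 4*x**4 - 8*x**2 + 4 and u'(x)^2 = 16*x**2.
Integrate each monomial from 0 to 2 using ∫_0^2 c·x^n dx = c·2^(n+1)/(n+1):
  ∫_0^2 u(x)^2 dx = ∫_0^2 (4*x^4 - 8*x^2 + 4) dx. Term by term:
    ∫_0^2 4*x^4 dx = 128/5;  ∫_0^2 -8*x^2 dx = -64/3;  ∫_0^2 4 dx = 8.
  Sum: 128/5 − 64/3 + 8 = 184/15.
  ∫_0^2 u'(x)^2 dx = ∫_0^2 (16*x^2) dx. Term by term:
    ∫_0^2 16*x^2 dx = 128/3.
Adding: ||u||_{H^1}^2 = 184/15 + 128/3 = 824/15.


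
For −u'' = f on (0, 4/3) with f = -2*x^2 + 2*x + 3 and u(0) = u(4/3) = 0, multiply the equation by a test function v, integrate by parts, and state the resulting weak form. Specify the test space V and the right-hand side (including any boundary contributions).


V = H^1_0(0, 4/3) (so v(0) = v(4/3) = 0); weak form: ∫_0^4/3 u'v' dx = ∫_0^4/3 (-2*x^2 + 2*x + 3) v dx for all v ∈ V.

Multiply both sides by a test function v and integrate from 0 to 4/3:
  ∫_0^4/3 −u''(x) v(x) dx = ∫_0^4/3 f(x) v(x) dx.
Integrate the LHS by parts once:
  ∫_0^4/3 −u'' v dx = −[u'(x) v(x)]_0^4/3 + ∫_0^4/3 u'(x) v'(x) dx.
Thus ∫_0^4/3 u'(x) v'(x) dx = ∫_0^4/3 f(x) v(x) dx + [u'(x) v(x)]_0^4/3.
Choose V so that boundary terms are either known or forced to vanish.
u is Dirichlet: u(0) = u(4/3) = 0. Let V = H^1_0(0, 4/3); then v(0) = v(4/3) = 0, and [u' v]_0^4/3 = 0.
Weak formulation: find u (satisfying any essential BC) such that ∫_0^4/3 u'(x) v'(x) dx = ∫_0^4/3 f v dx for all v ∈ V.
Substituting f(x) = -2*x^2 + 2*x + 3, the right-hand side is ∫_0^4/3 (-2*x^2 + 2*x + 3) v dx.


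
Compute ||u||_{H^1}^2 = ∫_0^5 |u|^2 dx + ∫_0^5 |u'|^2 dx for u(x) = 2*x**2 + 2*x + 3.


||u||_{H^1}^2 = 16495/3

The H^1 norm (squared) on an interval (0, L) is
  ||u||_{H^1}^2 = ∫_0^L u(x)^2 dx + ∫_0^L u'(x)^2 dx.
Compute u'(x) = 4*x + 2.
Then u(x)^2 = 4*x**4 + 8*x**3 + 16*x**2 + 12*x + 9 and u'(x)^2 = 16*x**2 + 16*x + 4.
Integrate each monomial from 0 to 5 using ∫_0^5 c·x^n dx = c·5^(n+1)/(n+1):
  ∫_0^5 u(x)^2 dx = ∫_0^5 (4*x^4 + 8*x^3 + 16*x^2 + 12*x + 9) dx. Term by term:
    ∫_0^5 4*x^4 dx = 2500;  ∫_0^5 8*x^3 dx = 1250;  ∫_0^5 16*x^2 dx = 2000/3;
    ∫_0^5 12*x dx = 150;  ∫_0^5 9 dx = 45.
  Sum: 2500 + 1250 + 2000/3 + 150 + 45 = 13835/3.
  ∫_0^5 u'(x)^2 dx = ∫_0^5 (16*x^2 + 16*x + 4) dx. Term by term:
    ∫_0^5 16*x^2 dx = 2000/3;  ∫_0^5 16*x dx = 200;  ∫_0^5 4 dx = 20.
  Sum: 2000/3 + 200 + 20 = 2660/3.
Adding: ||u||_{H^1}^2 = 13835/3 + 2660/3 = 16495/3.


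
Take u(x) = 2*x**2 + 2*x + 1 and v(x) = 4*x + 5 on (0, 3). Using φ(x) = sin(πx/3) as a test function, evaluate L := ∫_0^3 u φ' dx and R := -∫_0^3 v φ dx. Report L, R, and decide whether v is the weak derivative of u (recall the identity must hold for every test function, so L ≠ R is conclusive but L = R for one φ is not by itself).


LHS = -48/π, RHS = -66/π. No, v is not the weak derivative of u.

u(x) = 2*x**2 + 2*x + 1, classical derivative u'(x) = 4*x + 2.
φ(x) = sin(πx/3), so φ'(x) = π*cos(π*x/3)/3.
Note φ(0) = φ(3) = 0, so the boundary term u·φ vanishes.
LHS = ∫_0^3 u(x) φ'(x) dx = ∫_0^3 (2*π*x^2*cos(π*x/3)/3 + 2*π*x*cos(π*x/3)/3 + π*cos(π*x/3)/3) dx. Term by term:
  ∫_0^3 π*cos(π*x/3)/3 dx = 0;  ∫_0^3 2*π*x*cos(π*x/3)/3 dx = -12/π;  ∫_0^3 2*π*x^2*cos(π*x/3)/3 dx = -36/π.
Sum: 0 − 12/π − 36/π = -48/π.
So LHS = -48/π.
∫_0^3 v(x) φ(x) dx = ∫_0^3 (4*x*sin(π*x/3) + 5*sin(π*x/3)) dx. Term by term:
  ∫_0^3 5*sin(π*x/3) dx = 30/π;  ∫_0^3 4*x*sin(π*x/3) dx = 36/π.
Sum: 30/π + 36/π = 66/π.
So RHS = -∫_0^3 v(x) φ(x) dx = -66/π.
LHS − RHS = 18/π ≠ 0, so the identity fails.
(For a valid weak derivative the identity must hold for EVERY test function, in particular this one. The failure shows v is NOT the weak derivative of u.)
Correct weak derivative would be u'(x) = 4*x + 2.


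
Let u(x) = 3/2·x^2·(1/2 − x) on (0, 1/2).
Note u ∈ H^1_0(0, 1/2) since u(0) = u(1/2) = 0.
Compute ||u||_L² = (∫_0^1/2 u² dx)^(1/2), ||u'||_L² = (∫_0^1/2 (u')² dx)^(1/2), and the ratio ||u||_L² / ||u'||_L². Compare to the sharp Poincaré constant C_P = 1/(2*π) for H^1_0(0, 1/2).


||u||_L² / ||u'||_L² = sqrt(14)/28 < C_P = 1/(2*π).

u(x) = 3/2·x^2·(1/2 − x), so u'(x) = 3*x*(1 - 3*x)/2.
u(x) = 3/2·x^2·(1/2 − x) vanishes at x = 0 and x = 1/2, so u ∈ H^1_0(0, 1/2). Differentiate via the product rule and integrate the resulting polynomials term by term.
  ∫_0^1/2 u² dx = ∫_0^1/2 (9*x^6/4 - 9*x^5/4 + 9*x^4/16) dx. Term by term:
    ∫_0^1/2 9*x^6/4 dx = 9/3584;  ∫_0^1/2 -9*x^5/4 dx = -3/512;  ∫_0^1/2 9*x^4/16 dx = 9/2560.
  Sum: 9/3584 − 3/512 + 9/2560 = 3/17920.
  ∫_0^1/2 (u')² dx = ∫_0^1/2 (81*x^4/4 - 27*x^3/2 + 9*x^2/4) dx. Term by term:
    ∫_0^1/2 81*x^4/4 dx = 81/640;  ∫_0^1/2 -27*x^3/2 dx = -27/128;  ∫_0^1/2 9*x^2/4 dx = 3/32.
  Sum: 81/640 − 27/128 + 3/32 = 3/320.
∫_0^1/2 u² dx = 3/17920, so ||u||_L² = sqrt(210)/1120.
∫_0^1/2 (u')² dx = 3/320, so ||u'||_L² = sqrt(15)/40.
Ratio ||u||_L² / ||u'||_L² = sqrt(14)/28.
Sharp Poincaré constant on H^1_0(0, 1/2) is C_P = L/π = 1/(2*π), achieved by sin(2*π·x).
A polynomial bump cannot attain the sharp Poincaré constant (only the first sine eigenfunction does), so the ratio is strictly less than C_P, consistent with ||u||_L² ≤ C_P ||u'||_L².


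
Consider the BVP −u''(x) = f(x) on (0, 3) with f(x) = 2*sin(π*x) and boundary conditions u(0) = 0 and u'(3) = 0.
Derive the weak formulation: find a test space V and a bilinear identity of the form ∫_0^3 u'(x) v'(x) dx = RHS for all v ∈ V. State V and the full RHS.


V = {v ∈ H^1(0, 3) : v(0) = 0} (test functions vanish at x = 0 where u is specified); weak form: ∫_0^3 u'v' dx = ∫_0^3 (2*sin(π*x)) v dx for all v ∈ V.

Multiply both sides by a test function v and integrate from 0 to 3:
  ∫_0^3 −u''(x) v(x) dx = ∫_0^3 f(x) v(x) dx.
Integrate the LHS by parts once:
  ∫_0^3 −u'' v dx = −[u'(x) v(x)]_0^3 + ∫_0^3 u'(x) v'(x) dx.
Thus ∫_0^3 u'(x) v'(x) dx = ∫_0^3 f(x) v(x) dx + [u'(x) v(x)]_0^3.
Choose V so that boundary terms are either known or forced to vanish.
Mixed BC: u(0) = 0 (Dirichlet) and u'(3) = 0 (Neumann). Define V = {v ∈ H^1(0, 3) : v(0) = 0}. Then [u' v]_0^3 = u'(3)·v(3) − u'(0)·0 = 0.
Weak formulation: find u (satisfying any essential BC) such that ∫_0^3 u'(x) v'(x) dx = ∫_0^3 f v dx for all v ∈ V (Dirichlet at 0 absorbed into V; the Neumann datum at x = 3 is zero, so no boundary term remains).
Substituting f(x) = 2*sin(π*x), the right-hand side is ∫_0^3 (2*sin(π*x)) v dx.


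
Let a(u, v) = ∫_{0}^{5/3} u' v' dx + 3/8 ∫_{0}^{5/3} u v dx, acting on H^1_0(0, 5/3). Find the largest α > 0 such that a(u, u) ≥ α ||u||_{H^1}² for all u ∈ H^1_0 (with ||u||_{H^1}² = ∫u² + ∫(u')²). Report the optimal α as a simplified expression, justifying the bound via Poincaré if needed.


α = 3*(25 + 24*π^2)/(8*(25 + 9*π^2))

Coercivity of a(·,·) on H^1_0(0, 5/3) means a(u, u) ≥ α ||u||_{H^1}² for every u ∈ H^1_0.
The interval has length L = 5/3, and Poincaré/coercivity depend only on L. Here a(u, u) = ∫(u')² + (3/8)·∫u².
Here 0 < c = 3/8 < 1. The condition a(u,u) ≥ α||u||_{H^1}² reads (1−α)∫(u')² ≥ (α−c)∫u². Any admissible α is ≤ 1 (rapidly oscillating u have ∫u²/∫(u')² → 0), and α = 1 would force 0 ≥ (1−c)∫u², impossible since c < 1; so 1−α > 0. By the sharp Poincaré inequality on H^1_0 of an interval of length L, ∫(u')² ≥ (π/L)²∫u² with equality for the first sine mode sin(π(x−x₀)/L) (x₀ the left endpoint), so the inequality holds for all u iff (1−α)(π/L)² ≥ α − c, i.e. α ≤ ((π/L)² + c)/((π/L)² + 1) = (1 + c(L/π)²)/(1 + (L/π)²). With (π/L)² = 9*π^2/25 and c = 3/8, the largest admissible constant is α = ((π/L)² + c)/((π/L)² + 1).
Simplifying, α = 3*(25 + 24*π^2)/(8*(25 + 9*π^2)).


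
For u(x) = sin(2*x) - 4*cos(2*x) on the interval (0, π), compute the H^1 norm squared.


||u||_{H^1(0,π)}^2 = 85*π/2

u'(x) = 8*sin(2*x) + 2*cos(2*x).
Expand u² and (u')² and integrate term by term on (0, π), using: for integers n ≥ 1, ∫_0^π sin²(nx) dx = ∫_0^π cos²(nx) dx = π/2; for n ≠ n', ∫_0^π sin(nx)sin(n'x) dx = ∫_0^π cos(nx)cos(n'x) dx = 0; and by product-to-sum, ∫_0^π sin(nx)cos(n'x) dx = ½∫_0^π [sin((n+n')x) + sin((n−n')x)] dx, which is 0 when n+n' is even and 2n/(n²−n'²) when n+n' is odd (it need not vanish on (0, π)).
  u² squared terms: (-4)²·∫cos(2x)² dx = 16·π/2 = 8*π;  (1)²·∫sin(2x)² dx = 1·π/2 = π/2.
  u² cross terms: 2·(-4)·(1)·∫cos(2x)·sin(2x) dx = -8·(0) = 0.
  So ∫_0^π u² dx = 8*π + π/2 + 0 = 17*π/2.
  (u')² squared terms: (2)²·∫cos(2x)² dx = 4·π/2 = 2*π;  (8)²·∫sin(2x)² dx = 64·π/2 = 32*π.
  (u')² cross terms: 2·(2)·(8)·∫cos(2x)·sin(2x) dx = 32·(0) = 0.
  So ∫_0^π (u')² dx = 2*π + 32*π + 0 = 34*π.
||u||_{H^1}^2 = (17*π/2) + (34*π) = 85*π/2.


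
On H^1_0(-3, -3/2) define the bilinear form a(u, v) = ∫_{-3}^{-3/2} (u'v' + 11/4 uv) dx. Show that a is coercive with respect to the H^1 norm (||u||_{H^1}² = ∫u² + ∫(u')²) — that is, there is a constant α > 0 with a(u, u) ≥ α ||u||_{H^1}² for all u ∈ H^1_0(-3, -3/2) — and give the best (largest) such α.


α = 1

Coercivity of a(·,·) on H^1_0(-3, -3/2) means a(u, u) ≥ α ||u||_{H^1}² for every u ∈ H^1_0.
The interval has length L = 3/2, and Poincaré/coercivity depend only on L. Here a(u, u) = ∫(u')² + (11/4)·∫u².
Here c = 11/4 ≥ 1, so a(u,u) = ∫(u')² + c∫u² ≥ ∫(u')² + ∫u² = ||u||_{H^1}², i.e. α = 1 works. No larger α is possible: a(u,u) ≥ α||u||_{H^1}² means (1−α)∫(u')² ≥ (α−c)∫u², and for the modes u_n = sin(nπ(x−x₀)/L) (x₀ the left endpoint) one has ∫u_n²/∫(u_n')² = (L/(nπ))² → 0, so a(u_n,u_n)/||u_n||_{H^1}² → 1. Hence the optimal constant is α = 1.
Therefore α = 1.


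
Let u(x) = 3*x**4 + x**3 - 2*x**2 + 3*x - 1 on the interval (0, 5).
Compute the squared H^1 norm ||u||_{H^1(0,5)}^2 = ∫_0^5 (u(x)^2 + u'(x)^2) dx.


||u||_{H^1}^2 = 46913975/12

The H^1 norm (squared) on an interval (0, L) is
  ||u||_{H^1}^2 = ∫_0^L u(x)^2 dx + ∫_0^L u'(x)^2 dx.
Compute u'(x) = 12*x**3 + 3*x**2 - 4*x + 3.
Then u(x)^2 = 9*x**8 + 6*x**7 - 11*x**6 + 14*x**5 + 4*x**4 - 14*x**3 + 13*x**2 - 6*x + 1 and u'(x)^2 = 144*x**6 + 72*x**5 - 87*x**4 + 48*x**3 + 34*x**2 - 24*x + 9.
Integrate each monomial from 0 to 5 using ∫_0^5 c·x^n dx = c·5^(n+1)/(n+1):
  ∫_0^5 u(x)^2 dx = ∫_0^5 (9*x^8 + 6*x^7 - 11*x^6 + 14*x^5 + 4*x^4 - 14*x^3 + 13*x^2 - 6*x + 1) dx. Term by term:
    ∫_0^5 9*x^8 dx = 1953125;  ∫_0^5 6*x^7 dx = 1171875/4;  ∫_0^5 -11*x^6 dx = -859375/7;
    ∫_0^5 14*x^5 dx = 109375/3;  ∫_0^5 4*x^4 dx = 2500;  ∫_0^5 -14*x^3 dx = -4375/2;
    ∫_0^5 13*x^2 dx = 1625/3;  ∫_0^5 -6*x dx = -75;  ∫_0^5 1 dx = 5.
  Sum: 1953125 + 1171875/4 − 859375/7 + 109375/3 + 2500 − 4375/2 + 1625/3 − 75 + 5 = 60495915/28.
  ∫_0^5 u'(x)^2 dx = ∫_0^5 (144*x^6 + 72*x^5 - 87*x^4 + 48*x^3 + 34*x^2 - 24*x + 9) dx. Term by term:
    ∫_0^5 144*x^6 dx = 11250000/7;  ∫_0^5 72*x^5 dx = 187500;  ∫_0^5 -87*x^4 dx = -54375;
    ∫_0^5 48*x^3 dx = 7500;  ∫_0^5 34*x^2 dx = 4250/3;  ∫_0^5 -24*x dx = -300;
    ∫_0^5 9 dx = 45.
  Sum: 11250000/7 + 187500 − 54375 + 7500 + 4250/3 − 300 + 45 = 36727520/21.
Adding: ||u||_{H^1}^2 = 60495915/28 + 36727520/21 = 46913975/12.


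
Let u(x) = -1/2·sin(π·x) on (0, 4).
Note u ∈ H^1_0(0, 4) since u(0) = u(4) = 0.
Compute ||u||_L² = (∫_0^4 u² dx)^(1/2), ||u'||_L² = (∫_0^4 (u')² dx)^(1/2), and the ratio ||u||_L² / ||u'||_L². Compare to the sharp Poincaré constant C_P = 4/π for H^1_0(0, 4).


||u||_L² / ||u'||_L² = 1/π < C_P = 4/π.

u(x) = -1/2·sin(π·x), so u'(x) = -π*cos(π*x)/2.
Writing u(x) = A·sin(kπx/L) with A = -1/2 and k = 4, use ∫_0^L sin²(kπx/L) dx = L/2 and ∫_0^L cos²(kπx/L) dx = L/2.
u² = 1/4·sin²(π·x) and (u')² = π^2/4·cos²(π·x), and each of sin², cos² integrates to L/2 = 2 over (0, 4).
∫_0^4 u² dx = 1/2, so ||u||_L² = sqrt(2)/2.
∫_0^4 (u')² dx = π^2/2, so ||u'||_L² = sqrt(2)*π/2.
Ratio ||u||_L² / ||u'||_L² = 1/π.
Sharp Poincaré constant on H^1_0(0, 4) is C_P = L/π = 4/π, achieved by sin(π/4·x).
This is the k = 4 harmonic; the ratio L/(kπ) is strictly less than C_P = L/π, consistent with the sharp inequality ||u||_L² ≤ C_P ||u'||_L².


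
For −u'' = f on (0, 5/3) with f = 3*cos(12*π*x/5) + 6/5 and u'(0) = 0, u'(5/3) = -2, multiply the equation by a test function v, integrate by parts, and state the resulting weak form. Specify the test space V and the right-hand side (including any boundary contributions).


V = H^1(0, 5/3) (v unrestricted at boundary; u is determined up to an additive constant); weak form: ∫_0^5/3 u'v' dx = ∫_0^5/3 (3*cos(12*π*x/5) + 6/5) v dx − 2·v(5/3) for all v ∈ V.

Multiply both sides by a test function v and integrate from 0 to 5/3:
  ∫_0^5/3 −u''(x) v(x) dx = ∫_0^5/3 f(x) v(x) dx.
Integrate the LHS by parts once:
  ∫_0^5/3 −u'' v dx = −[u'(x) v(x)]_0^5/3 + ∫_0^5/3 u'(x) v'(x) dx.
Thus ∫_0^5/3 u'(x) v'(x) dx = ∫_0^5/3 f(x) v(x) dx + [u'(x) v(x)]_0^5/3.
Choose V so that boundary terms are either known or forced to vanish.
u has inhomogeneous Neumann u'(0) = 0, u'(5/3) = -2. [u' v]_0^5/3 = (-2)·v(5/3) − (0)·v(0) = − 2·v(5/3). Take V = H^1(0, 5/3); boundary term becomes part of RHS.
Weak formulation: find u (satisfying any essential BC) such that ∫_0^5/3 u'(x) v'(x) dx = ∫_0^5/3 f v dx − 2·v(5/3) for all v ∈ V (Neumann data are natural BCs: they enter the RHS as boundary terms).
Substituting f(x) = 3*cos(12*π*x/5) + 6/5, the right-hand side is ∫_0^5/3 (3*cos(12*π*x/5) + 6/5) v dx − 2·v(5/3).
Compatibility check (pure Neumann): taking v ≡ 1 ∈ V gives 0 = ∫_0^5/3 f dx + (-2) − (0), i.e. ∫_0^5/3 f dx must equal u'(0) − u'(5/3) = 2. Indeed ∫_0^5/3 (3*cos(12*π*x/5) + 6/5) dx = 2, so the data are compatible. The solution is then unique only up to an additive constant (fix it e.g. by requiring ∫_0^5/3 u dx = 0).


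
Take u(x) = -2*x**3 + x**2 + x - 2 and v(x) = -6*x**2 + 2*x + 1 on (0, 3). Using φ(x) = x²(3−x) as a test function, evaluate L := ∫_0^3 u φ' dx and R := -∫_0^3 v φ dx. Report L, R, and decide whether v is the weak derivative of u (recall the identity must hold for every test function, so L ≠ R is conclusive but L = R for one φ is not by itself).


LHS = 459/4, RHS = 459/4. Yes, v = u' weakly.

u(x) = -2*x**3 + x**2 + x - 2, classical derivative u'(x) = -6*x**2 + 2*x + 1.
φ(x) = x²(3−x), so φ'(x) = 3*x*(2 - x).
Note φ(0) = φ(3) = 0, so the boundary term u·φ vanishes.
LHS = ∫_0^3 u(x) φ'(x) dx = ∫_0^3 (6*x^5 - 15*x^4 + 3*x^3 + 12*x^2 - 12*x) dx. Term by term:
  ∫_0^3 6*x^5 dx = 729;  ∫_0^3 -15*x^4 dx = -729;  ∫_0^3 3*x^3 dx = 243/4;
  ∫_0^3 12*x^2 dx = 108;  ∫_0^3 -12*x dx = -54.
Sum: 729 − 729 + 243/4 + 108 − 54 = 459/4.
So LHS = 459/4.
∫_0^3 v(x) φ(x) dx = ∫_0^3 (6*x^5 - 20*x^4 + 5*x^3 + 3*x^2) dx. Term by term:
  ∫_0^3 6*x^5 dx = 729;  ∫_0^3 -20*x^4 dx = -972;  ∫_0^3 5*x^3 dx = 405/4;
  ∫_0^3 3*x^2 dx = 27.
Sum: 729 − 972 + 405/4 + 27 = -459/4.
So RHS = -∫_0^3 v(x) φ(x) dx = 459/4.
LHS = RHS, so the identity holds for this test φ.
Moreover u is smooth here and v(x) = u'(x) = -6*x**2 + 2*x + 1 pointwise, so the identity holds for every test function. Hence v is the weak derivative of u.
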